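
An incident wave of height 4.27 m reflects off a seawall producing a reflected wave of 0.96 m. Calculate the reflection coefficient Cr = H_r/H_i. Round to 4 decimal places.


Cr = H_r / H_i
Cr = 0.96 / 4.27
Cr = 0.2248

0.2248


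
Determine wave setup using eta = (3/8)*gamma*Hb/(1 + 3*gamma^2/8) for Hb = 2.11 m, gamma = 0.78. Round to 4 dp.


eta = (3/8) * gamma * Hb / (1 + 3*gamma^2/8)
Numerator = (3/8) * 0.78 * 2.11 = 0.617175
Denominator = 1 + 3*0.78^2/8 = 1 + 0.228150 = 1.228150
eta = 0.617175 / 1.228150
eta = 0.5025 m

0.5025


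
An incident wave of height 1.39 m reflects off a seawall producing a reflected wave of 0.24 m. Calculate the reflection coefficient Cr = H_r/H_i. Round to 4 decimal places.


Cr = H_r / H_i
Cr = 0.24 / 1.39
Cr = 0.1727

0.1727


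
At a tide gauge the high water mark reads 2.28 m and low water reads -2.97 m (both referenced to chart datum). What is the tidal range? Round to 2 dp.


Tidal range = High water - Low water
Tidal range = 2.28 - (-2.97)
Tidal range = 5.25 m

5.25


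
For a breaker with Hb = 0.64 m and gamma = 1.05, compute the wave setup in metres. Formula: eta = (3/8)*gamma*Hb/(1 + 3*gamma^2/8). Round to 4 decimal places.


eta = (3/8) * gamma * Hb / (1 + 3*gamma^2/8)
Numerator = (3/8) * 1.05 * 0.64 = 0.252000
Denominator = 1 + 3*1.05^2/8 = 1 + 0.413438 = 1.413438
eta = 0.252000 / 1.413438
eta = 0.1783 m

0.1783


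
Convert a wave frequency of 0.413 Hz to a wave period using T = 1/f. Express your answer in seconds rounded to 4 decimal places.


T = 1 / f
T = 1 / 0.413
T = 2.4213 s

2.4213


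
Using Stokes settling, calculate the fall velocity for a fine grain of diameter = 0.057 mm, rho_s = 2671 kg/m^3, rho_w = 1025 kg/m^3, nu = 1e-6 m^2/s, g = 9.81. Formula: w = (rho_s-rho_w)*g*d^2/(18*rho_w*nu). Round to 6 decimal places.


w = (rho_s - rho_w) * g * d^2 / (18 * rho_w * nu)
d = 0.057 mm = 0.000057 m
rho_s - rho_w = 2671 - 1025 = 1646
Numerator = 1646 * 9.81 * (0.000057)^2 = 0.000052462448
Denominator = 18 * 1025 * 1e-6 = 0.018450
w = 0.002843 m/s

0.002843


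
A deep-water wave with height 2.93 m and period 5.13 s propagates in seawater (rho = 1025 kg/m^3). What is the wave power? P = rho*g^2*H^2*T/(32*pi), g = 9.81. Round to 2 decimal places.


P = rho * g^2 * H^2 * T / (32 * pi)
P = 1025 * 9.81^2 * 2.93^2 * 5.13 / (32 * pi)
P = 1025 * 96.2361 * 8.5849 * 5.13 / 100.53096
P = 43213.02 W/m

43213.02


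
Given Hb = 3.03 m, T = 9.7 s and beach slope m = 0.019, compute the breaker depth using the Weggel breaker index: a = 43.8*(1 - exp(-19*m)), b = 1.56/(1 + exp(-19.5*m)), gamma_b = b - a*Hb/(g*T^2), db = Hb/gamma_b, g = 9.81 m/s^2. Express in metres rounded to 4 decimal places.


a = 43.8 * (1 - exp(-19 * m))
exp(-19 * 0.019) = exp(-0.3610) = 0.696979
a = 43.8 * (1 - 0.696979) = 13.272320
b = 1.56 / (1 + exp(-19.5 * m))
exp(-19.5 * 0.019) = exp(-0.3705) = 0.690389
b = 1.56 / (1 + 0.690389) = 0.922864
Hb / (g * T^2) = 3.03 / (9.81 * 9.7^2) = 3.03 / 923.0229 = 0.00328269
gamma_b = b - a * Hb/(g*T^2) = 0.922864 - 13.272320 * 0.00328269 = 0.879296
db = Hb / gamma_b = 3.03 / 0.879296
db = 3.4459 m

3.4459


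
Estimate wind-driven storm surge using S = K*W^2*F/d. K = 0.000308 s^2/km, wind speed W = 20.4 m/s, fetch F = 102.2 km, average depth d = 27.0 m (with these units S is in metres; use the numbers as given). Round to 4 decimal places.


S = K * W^2 * F / d
W^2 = 20.4^2 = 416.16
S = 0.000308 * 416.16 * 102.2 / 27.0
Numerator = 0.000308 * 416.16 * 102.2 = 13.099718
S = 13.099718 / 27.0 = 0.4852 m

0.4852


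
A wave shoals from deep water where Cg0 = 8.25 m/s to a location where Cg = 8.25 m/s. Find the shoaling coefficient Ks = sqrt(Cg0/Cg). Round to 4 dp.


Ks = sqrt(Cg0 / Cg)
Ks = sqrt(8.25 / 8.25)
Ks = sqrt(1.0000)
Ks = 1.0000

1.0000


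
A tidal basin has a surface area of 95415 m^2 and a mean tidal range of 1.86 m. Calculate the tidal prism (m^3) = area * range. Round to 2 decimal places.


Tidal prism = Area * Tidal range
P = 95415 * 1.86
P = 177471.90 m^3

177471.90


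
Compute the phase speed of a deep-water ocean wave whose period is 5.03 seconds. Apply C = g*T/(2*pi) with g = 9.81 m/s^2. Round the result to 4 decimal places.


We use the deep-water celerity formula:
C = g * T / (2 * pi)
C = 9.81 * 5.03 / (2 * 3.14159...)
C = 49.344300 / 6.283185
C = 7.8534 m/s

7.8534


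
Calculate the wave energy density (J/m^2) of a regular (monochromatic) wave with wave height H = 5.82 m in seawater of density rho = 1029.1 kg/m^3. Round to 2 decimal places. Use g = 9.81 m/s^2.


E = (1/8) * rho * g * H^2
E = (1/8) * 1029.1 * 9.81 * 5.82^2
E = 0.125 * 1029.1 * 9.81 * 33.8724
E = 42744.73 J/m^2

42744.73


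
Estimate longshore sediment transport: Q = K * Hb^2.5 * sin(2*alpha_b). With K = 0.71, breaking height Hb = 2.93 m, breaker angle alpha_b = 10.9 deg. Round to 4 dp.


Q = K * Hb^2.5 * sin(2 * alpha_b)
Hb^2.5 = 2.93^2.5 = 14.694982
sin(2 * 10.9) = sin(21.8) = 0.371368
Q = 0.71 * 14.694982 * 0.371368
Q = 3.8746 m^3/s

3.8746


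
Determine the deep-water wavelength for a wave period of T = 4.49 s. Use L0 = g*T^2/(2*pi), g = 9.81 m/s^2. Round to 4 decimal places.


L0 = g * T^2 / (2 * pi)
L0 = 9.81 * 4.49^2 / (2 * pi)
L0 = 9.81 * 20.1601 / 6.28319
L0 = 197.7706 / 6.28319
L0 = 31.4762 m

31.4762


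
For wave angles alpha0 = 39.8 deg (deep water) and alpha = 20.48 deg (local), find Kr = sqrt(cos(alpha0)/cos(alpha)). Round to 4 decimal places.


Kr = sqrt(cos(alpha0) / cos(alpha))
cos(39.8) = 0.768284
cos(20.48) = 0.936794
Kr = sqrt(0.768284 / 0.936794)
Kr = sqrt(0.820120)
Kr = 0.9056

0.9056


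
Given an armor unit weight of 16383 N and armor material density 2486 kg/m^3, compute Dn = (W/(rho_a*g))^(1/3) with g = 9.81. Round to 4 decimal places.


V = W / (rho_a * g)
V = 16383 / (2486 * 9.81)
V = 16383 / 24387.66
V = 0.671774 m^3
Dn = V^(1/3) = 0.671774^(1/3)
Dn = 0.8758 m

0.8758


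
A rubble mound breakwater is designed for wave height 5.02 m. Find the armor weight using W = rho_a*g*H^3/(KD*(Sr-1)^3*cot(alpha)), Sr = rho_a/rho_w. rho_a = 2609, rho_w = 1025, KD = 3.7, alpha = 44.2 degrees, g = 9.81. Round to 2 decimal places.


Sr = rho_a / rho_w = 2609 / 1025 = 2.545366
(Sr - 1) = 1.545366
(Sr - 1)^3 = 3.690574
cot(44.2) = 1 / tan(44.2) = 1 / 0.972458 = 1.028323
Numerator = 2609 * 9.81 * 5.02^3 = 3237831.4555
Denominator = 3.7 * 3.690574 * 1.028323 = 14.041873
W = 3237831.4555 / 14.041873
W = 230584.02 N

230584.02


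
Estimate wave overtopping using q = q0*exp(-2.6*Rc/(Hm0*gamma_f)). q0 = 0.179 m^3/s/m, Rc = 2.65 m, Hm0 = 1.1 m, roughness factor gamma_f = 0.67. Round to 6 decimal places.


q = q0 * exp(-2.6 * Rc / (Hm0 * gamma_f))
Exponent = -2.6 * 2.65 / (1.1 * 0.67)
= -2.6 * 2.65 / 0.7370
= -9.348711
exp(-9.348711) = 0.000087
q = 0.179 * 0.000087
q = 0.000016 m^3/s/m

0.000016


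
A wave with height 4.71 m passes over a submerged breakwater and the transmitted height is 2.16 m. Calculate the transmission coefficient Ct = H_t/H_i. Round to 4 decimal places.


Ct = H_t / H_i
Ct = 2.16 / 4.71
Ct = 0.4586

0.4586


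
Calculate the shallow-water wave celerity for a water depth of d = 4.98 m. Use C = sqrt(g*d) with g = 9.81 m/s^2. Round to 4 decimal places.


Using the shallow-water approximation:
C = sqrt(g * d) = sqrt(9.81 * 4.98)
C = sqrt(48.8538)
C = 6.9895 m/s

6.9895


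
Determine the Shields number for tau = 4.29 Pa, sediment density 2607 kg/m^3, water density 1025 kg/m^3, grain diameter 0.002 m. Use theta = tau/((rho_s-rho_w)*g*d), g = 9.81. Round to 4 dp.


theta = tau / ((rho_s - rho_w) * g * d)
rho_s - rho_w = 2607 - 1025 = 1582
Denominator = 1582 * 9.81 * 0.002 = 31.038840
theta = 4.29 / 31.038840
theta = 0.1382

0.1382


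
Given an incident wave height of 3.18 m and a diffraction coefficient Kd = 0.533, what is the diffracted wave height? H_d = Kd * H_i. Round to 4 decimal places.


H_d = Kd * H_i
H_d = 0.533 * 3.18
H_d = 1.6949 m

1.6949


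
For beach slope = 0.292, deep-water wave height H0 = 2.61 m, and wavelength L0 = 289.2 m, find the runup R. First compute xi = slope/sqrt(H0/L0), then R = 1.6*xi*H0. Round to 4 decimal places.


xi = slope / sqrt(H0/L0)
H0/L0 = 2.61/289.2 = 0.009025
sqrt(0.009025) = 0.094999
xi = 0.292 / 0.094999 = 3.073702
R = 1.6 * xi * H0 = 1.6 * 3.073702 * 2.61
R = 12.8358 m

12.8358


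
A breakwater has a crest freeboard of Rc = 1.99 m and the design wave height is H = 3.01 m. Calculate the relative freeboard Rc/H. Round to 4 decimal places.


Relative freeboard = Rc / H
= 1.99 / 3.01
= 0.6611

0.6611


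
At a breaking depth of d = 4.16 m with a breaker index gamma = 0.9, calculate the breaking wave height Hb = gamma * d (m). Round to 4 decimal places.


Hb = gamma * d
Hb = 0.9 * 4.16
Hb = 3.7440 m

3.7440


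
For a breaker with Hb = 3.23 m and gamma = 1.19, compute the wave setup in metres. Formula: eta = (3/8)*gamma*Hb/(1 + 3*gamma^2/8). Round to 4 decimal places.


eta = (3/8) * gamma * Hb / (1 + 3*gamma^2/8)
Numerator = (3/8) * 1.19 * 3.23 = 1.441387
Denominator = 1 + 3*1.19^2/8 = 1 + 0.531038 = 1.531038
eta = 1.441387 / 1.531038
eta = 0.9414 m

0.9414


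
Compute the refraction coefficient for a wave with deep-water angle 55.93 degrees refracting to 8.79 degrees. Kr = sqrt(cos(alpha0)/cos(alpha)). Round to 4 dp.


Kr = sqrt(cos(alpha0) / cos(alpha))
cos(55.93) = 0.560205
cos(8.79) = 0.988255
Kr = sqrt(0.560205 / 0.988255)
Kr = sqrt(0.566863)
Kr = 0.7529

0.7529


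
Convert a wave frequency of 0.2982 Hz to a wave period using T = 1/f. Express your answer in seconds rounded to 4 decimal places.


T = 1 / f
T = 1 / 0.2982
T = 3.3535 s

3.3535


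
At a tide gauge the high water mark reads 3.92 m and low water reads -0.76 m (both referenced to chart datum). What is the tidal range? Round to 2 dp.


Tidal range = High water - Low water
Tidal range = 3.92 - (-0.76)
Tidal range = 4.68 m

4.68


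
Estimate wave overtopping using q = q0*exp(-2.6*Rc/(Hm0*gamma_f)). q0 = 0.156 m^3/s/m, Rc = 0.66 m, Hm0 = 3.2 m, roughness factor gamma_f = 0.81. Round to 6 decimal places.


q = q0 * exp(-2.6 * Rc / (Hm0 * gamma_f))
Exponent = -2.6 * 0.66 / (3.2 * 0.81)
= -2.6 * 0.66 / 2.5920
= -0.662037
exp(-0.662037) = 0.515800
q = 0.156 * 0.515800
q = 0.080465 m^3/s/m

0.080465


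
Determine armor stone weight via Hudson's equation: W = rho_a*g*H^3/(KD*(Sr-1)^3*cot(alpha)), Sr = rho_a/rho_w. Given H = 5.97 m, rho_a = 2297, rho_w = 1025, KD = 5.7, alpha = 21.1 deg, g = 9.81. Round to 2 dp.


Sr = rho_a / rho_w = 2297 / 1025 = 2.240976
(Sr - 1) = 1.240976
(Sr - 1)^3 = 1.911128
cot(21.1) = 1 / tan(21.1) = 1 / 0.385868 = 2.591561
Numerator = 2297 * 9.81 * 5.97^3 = 4794606.7886
Denominator = 5.7 * 1.911128 * 2.591561 = 28.230980
W = 4794606.7886 / 28.230980
W = 169834.94 N

169834.94


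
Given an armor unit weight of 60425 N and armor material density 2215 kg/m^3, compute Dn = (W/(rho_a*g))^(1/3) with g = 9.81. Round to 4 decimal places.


V = W / (rho_a * g)
V = 60425 / (2215 * 9.81)
V = 60425 / 21729.15
V = 2.780827 m^3
Dn = V^(1/3) = 2.780827^(1/3)
Dn = 1.4062 m

1.4062


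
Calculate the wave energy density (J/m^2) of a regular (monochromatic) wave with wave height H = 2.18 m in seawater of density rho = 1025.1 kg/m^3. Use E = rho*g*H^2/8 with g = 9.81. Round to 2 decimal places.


E = (1/8) * rho * g * H^2
E = (1/8) * 1025.1 * 9.81 * 2.18^2
E = 0.125 * 1025.1 * 9.81 * 4.7524
E = 5973.90 J/m^2

5973.90


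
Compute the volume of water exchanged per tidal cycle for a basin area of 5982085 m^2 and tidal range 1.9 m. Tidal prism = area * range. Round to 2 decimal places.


Tidal prism = Area * Tidal range
P = 5982085 * 1.9
P = 11365961.50 m^3

11365961.50


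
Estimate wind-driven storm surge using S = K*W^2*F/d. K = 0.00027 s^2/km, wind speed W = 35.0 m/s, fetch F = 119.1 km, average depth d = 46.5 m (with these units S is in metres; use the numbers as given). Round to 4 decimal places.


S = K * W^2 * F / d
W^2 = 35.0^2 = 1225.00
S = 0.00027 * 1225.00 * 119.1 / 46.5
Numerator = 0.00027 * 1225.00 * 119.1 = 39.392325
S = 39.392325 / 46.5 = 0.8471 m

0.8471


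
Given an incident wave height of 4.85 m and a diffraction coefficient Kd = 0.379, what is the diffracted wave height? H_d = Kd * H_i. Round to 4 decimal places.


H_d = Kd * H_i
H_d = 0.379 * 4.85
H_d = 1.8382 m

1.8382


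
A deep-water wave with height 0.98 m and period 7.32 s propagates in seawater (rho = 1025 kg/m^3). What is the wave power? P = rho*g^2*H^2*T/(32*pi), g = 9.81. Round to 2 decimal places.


P = rho * g^2 * H^2 * T / (32 * pi)
P = 1025 * 9.81^2 * 0.98^2 * 7.32 / (32 * pi)
P = 1025 * 96.2361 * 0.9604 * 7.32 / 100.53096
P = 6898.03 W/m

6898.03


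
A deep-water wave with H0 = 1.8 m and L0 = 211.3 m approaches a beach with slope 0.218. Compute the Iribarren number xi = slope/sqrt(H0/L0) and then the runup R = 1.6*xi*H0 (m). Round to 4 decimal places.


xi = slope / sqrt(H0/L0)
H0/L0 = 1.8/211.3 = 0.008519
sqrt(0.008519) = 0.092297
xi = 0.218 / 0.092297 = 2.361946
R = 1.6 * xi * H0 = 1.6 * 2.361946 * 1.8
R = 6.8024 m

6.8024


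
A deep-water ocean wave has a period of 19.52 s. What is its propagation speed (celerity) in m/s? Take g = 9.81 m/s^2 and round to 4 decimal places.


We use the deep-water celerity formula:
C = g * T / (2 * pi)
C = 9.81 * 19.52 / (2 * 3.14159...)
C = 191.491200 / 6.283185
C = 30.4768 m/s

30.4768


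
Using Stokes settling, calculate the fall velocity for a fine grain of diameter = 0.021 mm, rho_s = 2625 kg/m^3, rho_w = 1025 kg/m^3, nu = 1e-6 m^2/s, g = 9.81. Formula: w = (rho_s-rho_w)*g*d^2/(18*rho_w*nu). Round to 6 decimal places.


w = (rho_s - rho_w) * g * d^2 / (18 * rho_w * nu)
d = 0.021 mm = 0.000021 m
rho_s - rho_w = 2625 - 1025 = 1600
Numerator = 1600 * 9.81 * (0.000021)^2 = 0.000006921936
Denominator = 18 * 1025 * 1e-6 = 0.018450
w = 0.000375 m/s

0.000375


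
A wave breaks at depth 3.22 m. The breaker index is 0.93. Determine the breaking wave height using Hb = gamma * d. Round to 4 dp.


Hb = gamma * d
Hb = 0.93 * 3.22
Hb = 2.9946 m

2.9946


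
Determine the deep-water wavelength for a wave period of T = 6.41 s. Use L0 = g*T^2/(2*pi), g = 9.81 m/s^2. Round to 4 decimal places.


L0 = g * T^2 / (2 * pi)
L0 = 9.81 * 6.41^2 / (2 * pi)
L0 = 9.81 * 41.0881 / 6.28319
L0 = 403.0743 / 6.28319
L0 = 64.1513 m

64.1513


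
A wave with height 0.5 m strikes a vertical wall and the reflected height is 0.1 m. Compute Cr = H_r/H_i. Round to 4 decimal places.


Cr = H_r / H_i
Cr = 0.1 / 0.5
Cr = 0.2000

0.2000


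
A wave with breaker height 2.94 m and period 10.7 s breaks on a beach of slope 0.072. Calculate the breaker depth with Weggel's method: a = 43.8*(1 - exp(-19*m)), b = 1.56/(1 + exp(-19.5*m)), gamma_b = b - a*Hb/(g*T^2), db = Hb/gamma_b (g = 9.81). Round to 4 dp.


a = 43.8 * (1 - exp(-19 * m))
exp(-19 * 0.072) = exp(-1.3680) = 0.254616
a = 43.8 * (1 - 0.254616) = 32.647833
b = 1.56 / (1 + exp(-19.5 * m))
exp(-19.5 * 0.072) = exp(-1.4040) = 0.245613
b = 1.56 / (1 + 0.245613) = 1.252396
Hb / (g * T^2) = 2.94 / (9.81 * 10.7^2) = 2.94 / 1123.1469 = 0.00261765
gamma_b = b - a * Hb/(g*T^2) = 1.252396 - 32.647833 * 0.00261765 = 1.166935
db = Hb / gamma_b = 2.94 / 1.166935
db = 2.5194 m

2.5194


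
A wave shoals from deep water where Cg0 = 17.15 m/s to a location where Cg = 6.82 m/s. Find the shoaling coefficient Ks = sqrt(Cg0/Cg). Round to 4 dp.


Ks = sqrt(Cg0 / Cg)
Ks = sqrt(17.15 / 6.82)
Ks = sqrt(2.5147)
Ks = 1.5858

1.5858


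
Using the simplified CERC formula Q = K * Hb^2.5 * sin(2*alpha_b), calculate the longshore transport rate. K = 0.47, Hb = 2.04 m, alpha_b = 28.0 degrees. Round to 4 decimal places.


Q = K * Hb^2.5 * sin(2 * alpha_b)
Hb^2.5 = 2.04^2.5 = 5.943954
sin(2 * 28.0) = sin(56.0) = 0.829038
Q = 0.47 * 5.943954 * 0.829038
Q = 2.3160 m^3/s

2.3160


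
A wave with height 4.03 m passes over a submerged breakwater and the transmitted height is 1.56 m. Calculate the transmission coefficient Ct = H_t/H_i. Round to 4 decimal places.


Ct = H_t / H_i
Ct = 1.56 / 4.03
Ct = 0.3871

0.3871


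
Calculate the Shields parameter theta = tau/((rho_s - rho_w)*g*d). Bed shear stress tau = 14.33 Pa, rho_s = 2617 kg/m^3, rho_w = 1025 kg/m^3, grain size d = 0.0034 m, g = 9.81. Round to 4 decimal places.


theta = tau / ((rho_s - rho_w) * g * d)
rho_s - rho_w = 2617 - 1025 = 1592
Denominator = 1592 * 9.81 * 0.0034 = 53.099568
theta = 14.33 / 53.099568
theta = 0.2699

0.2699


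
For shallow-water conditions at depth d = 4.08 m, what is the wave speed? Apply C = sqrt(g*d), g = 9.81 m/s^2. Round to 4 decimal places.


Using the shallow-water approximation:
C = sqrt(g * d) = sqrt(9.81 * 4.08)
C = sqrt(40.0248)
C = 6.3265 m/s

6.3265


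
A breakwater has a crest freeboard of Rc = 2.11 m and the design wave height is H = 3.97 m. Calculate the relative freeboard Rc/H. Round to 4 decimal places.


Relative freeboard = Rc / H
= 2.11 / 3.97
= 0.5315

0.5315


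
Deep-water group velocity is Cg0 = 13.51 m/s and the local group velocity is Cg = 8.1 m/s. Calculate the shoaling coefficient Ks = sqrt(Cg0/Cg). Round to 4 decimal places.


Ks = sqrt(Cg0 / Cg)
Ks = sqrt(13.51 / 8.1)
Ks = sqrt(1.6679)
Ks = 1.2915

1.2915


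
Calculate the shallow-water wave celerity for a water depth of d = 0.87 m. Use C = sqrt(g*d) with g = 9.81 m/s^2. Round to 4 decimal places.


Using the shallow-water approximation:
C = sqrt(g * d) = sqrt(9.81 * 0.87)
C = sqrt(8.5347)
C = 2.9214 m/s

2.9214


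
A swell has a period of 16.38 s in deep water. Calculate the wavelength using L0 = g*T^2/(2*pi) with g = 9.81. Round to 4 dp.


L0 = g * T^2 / (2 * pi)
L0 = 9.81 * 16.38^2 / (2 * pi)
L0 = 9.81 * 268.3044 / 6.28319
L0 = 2632.0662 / 6.28319
L0 = 418.9063 m

418.9063


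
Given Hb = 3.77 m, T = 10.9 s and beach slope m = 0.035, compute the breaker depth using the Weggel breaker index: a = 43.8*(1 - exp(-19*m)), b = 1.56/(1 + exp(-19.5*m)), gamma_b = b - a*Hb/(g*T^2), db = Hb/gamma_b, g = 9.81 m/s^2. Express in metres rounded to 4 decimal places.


a = 43.8 * (1 - exp(-19 * m))
exp(-19 * 0.035) = exp(-0.6650) = 0.514274
a = 43.8 * (1 - 0.514274) = 21.274819
b = 1.56 / (1 + exp(-19.5 * m))
exp(-19.5 * 0.035) = exp(-0.6825) = 0.505352
b = 1.56 / (1 + 0.505352) = 1.036302
Hb / (g * T^2) = 3.77 / (9.81 * 10.9^2) = 3.77 / 1165.5261 = 0.00323459
gamma_b = b - a * Hb/(g*T^2) = 1.036302 - 21.274819 * 0.00323459 = 0.967487
db = Hb / gamma_b = 3.77 / 0.967487
db = 3.8967 m

3.8967


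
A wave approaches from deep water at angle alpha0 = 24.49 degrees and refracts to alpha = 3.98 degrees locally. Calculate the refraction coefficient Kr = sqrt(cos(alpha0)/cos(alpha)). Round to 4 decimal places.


Kr = sqrt(cos(alpha0) / cos(alpha))
cos(24.49) = 0.910034
cos(3.98) = 0.997588
Kr = sqrt(0.910034 / 0.997588)
Kr = sqrt(0.912234)
Kr = 0.9551

0.9551


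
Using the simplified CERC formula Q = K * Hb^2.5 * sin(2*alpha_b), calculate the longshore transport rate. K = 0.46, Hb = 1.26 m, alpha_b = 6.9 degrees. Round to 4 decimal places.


Q = K * Hb^2.5 * sin(2 * alpha_b)
Hb^2.5 = 1.26^2.5 = 1.782077
sin(2 * 6.9) = sin(13.8) = 0.238533
Q = 0.46 * 1.782077 * 0.238533
Q = 0.1955 m^3/s

0.1955


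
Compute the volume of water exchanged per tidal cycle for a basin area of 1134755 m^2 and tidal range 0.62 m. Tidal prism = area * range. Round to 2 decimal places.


Tidal prism = Area * Tidal range
P = 1134755 * 0.62
P = 703548.10 m^3

703548.10


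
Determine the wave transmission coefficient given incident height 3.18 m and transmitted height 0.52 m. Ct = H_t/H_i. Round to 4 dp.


Ct = H_t / H_i
Ct = 0.52 / 3.18
Ct = 0.1635

0.1635


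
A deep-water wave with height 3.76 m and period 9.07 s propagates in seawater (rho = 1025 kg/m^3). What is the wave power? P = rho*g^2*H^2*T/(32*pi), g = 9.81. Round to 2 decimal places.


P = rho * g^2 * H^2 * T / (32 * pi)
P = 1025 * 9.81^2 * 3.76^2 * 9.07 / (32 * pi)
P = 1025 * 96.2361 * 14.1376 * 9.07 / 100.53096
P = 125818.65 W/m

125818.65


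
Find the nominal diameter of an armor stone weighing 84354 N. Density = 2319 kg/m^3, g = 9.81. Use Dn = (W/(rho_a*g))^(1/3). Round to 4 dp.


V = W / (rho_a * g)
V = 84354 / (2319 * 9.81)
V = 84354 / 22749.39
V = 3.707968 m^3
Dn = V^(1/3) = 3.707968^(1/3)
Dn = 1.5478 m

1.5478


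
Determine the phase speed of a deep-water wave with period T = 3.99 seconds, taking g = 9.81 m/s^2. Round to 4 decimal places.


We use the deep-water celerity formula:
C = g * T / (2 * pi)
C = 9.81 * 3.99 / (2 * 3.14159...)
C = 39.141900 / 6.283185
C = 6.2296 m/s

6.2296


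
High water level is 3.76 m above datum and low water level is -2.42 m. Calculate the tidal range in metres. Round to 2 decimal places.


Tidal range = High water - Low water
Tidal range = 3.76 - (-2.42)
Tidal range = 6.18 m

6.18


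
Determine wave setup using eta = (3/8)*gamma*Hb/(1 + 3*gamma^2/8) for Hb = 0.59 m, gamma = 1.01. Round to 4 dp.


eta = (3/8) * gamma * Hb / (1 + 3*gamma^2/8)
Numerator = (3/8) * 1.01 * 0.59 = 0.223463
Denominator = 1 + 3*1.01^2/8 = 1 + 0.382538 = 1.382538
eta = 0.223463 / 1.382538
eta = 0.1616 m

0.1616


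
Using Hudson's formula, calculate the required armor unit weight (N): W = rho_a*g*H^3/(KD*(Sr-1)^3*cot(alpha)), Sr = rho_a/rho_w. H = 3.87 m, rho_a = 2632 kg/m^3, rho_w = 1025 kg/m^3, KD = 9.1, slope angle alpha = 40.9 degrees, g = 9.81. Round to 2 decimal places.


Sr = rho_a / rho_w = 2632 / 1025 = 2.567805
(Sr - 1) = 1.567805
(Sr - 1)^3 = 3.853683
cot(40.9) = 1 / tan(40.9) = 1 / 0.866227 = 1.154432
Numerator = 2632 * 9.81 * 3.87^3 = 1496538.1326
Denominator = 9.1 * 3.853683 * 1.154432 = 40.484206
W = 1496538.1326 / 40.484206
W = 36965.97 N

36965.97


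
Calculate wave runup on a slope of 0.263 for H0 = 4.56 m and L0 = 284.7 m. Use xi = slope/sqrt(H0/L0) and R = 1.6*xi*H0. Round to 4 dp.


xi = slope / sqrt(H0/L0)
H0/L0 = 4.56/284.7 = 0.016017
sqrt(0.016017) = 0.126558
xi = 0.263 / 0.126558 = 2.078103
R = 1.6 * xi * H0 = 1.6 * 2.078103 * 4.56
R = 15.1618 m

15.1618


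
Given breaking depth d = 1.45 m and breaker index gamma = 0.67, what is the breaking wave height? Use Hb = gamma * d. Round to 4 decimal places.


Hb = gamma * d
Hb = 0.67 * 1.45
Hb = 0.9715 m

0.9715


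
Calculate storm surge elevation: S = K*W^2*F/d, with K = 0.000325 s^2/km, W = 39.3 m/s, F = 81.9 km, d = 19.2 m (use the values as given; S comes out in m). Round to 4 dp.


S = K * W^2 * F / d
W^2 = 39.3^2 = 1544.49
S = 0.000325 * 1544.49 * 81.9 / 19.2
Numerator = 0.000325 * 1544.49 * 81.9 = 41.110463
S = 41.110463 / 19.2 = 2.1412 m

2.1412


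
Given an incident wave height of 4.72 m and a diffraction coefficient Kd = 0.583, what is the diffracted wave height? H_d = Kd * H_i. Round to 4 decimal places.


H_d = Kd * H_i
H_d = 0.583 * 4.72
H_d = 2.7518 m

2.7518


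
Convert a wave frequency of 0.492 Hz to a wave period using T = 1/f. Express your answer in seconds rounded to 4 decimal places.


T = 1 / f
T = 1 / 0.492
T = 2.0325 s

2.0325


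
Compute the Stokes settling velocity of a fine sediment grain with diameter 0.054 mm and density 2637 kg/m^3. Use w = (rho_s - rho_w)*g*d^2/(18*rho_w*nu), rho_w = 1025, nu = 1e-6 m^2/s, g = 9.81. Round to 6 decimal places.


w = (rho_s - rho_w) * g * d^2 / (18 * rho_w * nu)
d = 0.054 mm = 0.000054 m
rho_s - rho_w = 2637 - 1025 = 1612
Numerator = 1612 * 9.81 * (0.000054)^2 = 0.000046112808
Denominator = 18 * 1025 * 1e-6 = 0.018450
w = 0.002499 m/s

0.002499


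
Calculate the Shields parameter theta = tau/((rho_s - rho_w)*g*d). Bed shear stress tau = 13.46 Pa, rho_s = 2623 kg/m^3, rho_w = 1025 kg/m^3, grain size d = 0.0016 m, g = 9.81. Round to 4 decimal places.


theta = tau / ((rho_s - rho_w) * g * d)
rho_s - rho_w = 2623 - 1025 = 1598
Denominator = 1598 * 9.81 * 0.0016 = 25.082208
theta = 13.46 / 25.082208
theta = 0.5366

0.5366


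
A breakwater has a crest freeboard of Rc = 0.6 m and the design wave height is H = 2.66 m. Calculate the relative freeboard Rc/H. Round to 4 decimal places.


Relative freeboard = Rc / H
= 0.6 / 2.66
= 0.2256

0.2256


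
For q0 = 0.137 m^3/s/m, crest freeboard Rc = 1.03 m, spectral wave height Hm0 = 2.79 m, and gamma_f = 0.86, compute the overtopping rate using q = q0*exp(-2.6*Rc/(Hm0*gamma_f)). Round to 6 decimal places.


q = q0 * exp(-2.6 * Rc / (Hm0 * gamma_f))
Exponent = -2.6 * 1.03 / (2.79 * 0.86)
= -2.6 * 1.03 / 2.3994
= -1.116112
exp(-1.116112) = 0.327551
q = 0.137 * 0.327551
q = 0.044874 m^3/s/m

0.044874


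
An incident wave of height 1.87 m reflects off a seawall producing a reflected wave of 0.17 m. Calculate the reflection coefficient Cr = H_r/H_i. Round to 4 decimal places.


Cr = H_r / H_i
Cr = 0.17 / 1.87
Cr = 0.0909

0.0909


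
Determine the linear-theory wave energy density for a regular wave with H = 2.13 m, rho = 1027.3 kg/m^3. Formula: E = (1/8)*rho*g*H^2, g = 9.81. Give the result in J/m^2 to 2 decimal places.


E = (1/8) * rho * g * H^2
E = (1/8) * 1027.3 * 9.81 * 2.13^2
E = 0.125 * 1027.3 * 9.81 * 4.5369
E = 5715.25 J/m^2

5715.25


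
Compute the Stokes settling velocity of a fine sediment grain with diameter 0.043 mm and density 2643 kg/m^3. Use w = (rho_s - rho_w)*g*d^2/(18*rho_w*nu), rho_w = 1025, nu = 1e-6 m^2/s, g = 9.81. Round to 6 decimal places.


w = (rho_s - rho_w) * g * d^2 / (18 * rho_w * nu)
d = 0.043 mm = 0.000043 m
rho_s - rho_w = 2643 - 1025 = 1618
Numerator = 1618 * 9.81 * (0.000043)^2 = 0.000029348400
Denominator = 18 * 1025 * 1e-6 = 0.018450
w = 0.001591 m/s

0.001591


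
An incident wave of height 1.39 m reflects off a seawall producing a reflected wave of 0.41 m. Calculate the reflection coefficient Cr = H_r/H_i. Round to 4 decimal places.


Cr = H_r / H_i
Cr = 0.41 / 1.39
Cr = 0.2950

0.2950


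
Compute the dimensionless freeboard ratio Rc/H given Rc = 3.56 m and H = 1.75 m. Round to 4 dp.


Relative freeboard = Rc / H
= 3.56 / 1.75
= 2.0343

2.0343


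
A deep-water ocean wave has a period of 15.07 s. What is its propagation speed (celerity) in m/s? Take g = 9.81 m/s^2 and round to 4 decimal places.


We use the deep-water celerity formula:
C = g * T / (2 * pi)
C = 9.81 * 15.07 / (2 * 3.14159...)
C = 147.836700 / 6.283185
C = 23.5289 m/s

23.5289


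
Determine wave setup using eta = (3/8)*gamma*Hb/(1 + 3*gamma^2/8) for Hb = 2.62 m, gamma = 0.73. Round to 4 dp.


eta = (3/8) * gamma * Hb / (1 + 3*gamma^2/8)
Numerator = (3/8) * 0.73 * 2.62 = 0.717225
Denominator = 1 + 3*0.73^2/8 = 1 + 0.199838 = 1.199838
eta = 0.717225 / 1.199838
eta = 0.5978 m

0.5978


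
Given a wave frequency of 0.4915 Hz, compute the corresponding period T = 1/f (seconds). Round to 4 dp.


T = 1 / f
T = 1 / 0.4915
T = 2.0346 s

2.0346


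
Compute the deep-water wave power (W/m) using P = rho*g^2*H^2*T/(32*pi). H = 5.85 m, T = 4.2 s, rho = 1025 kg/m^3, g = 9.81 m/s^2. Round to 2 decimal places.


P = rho * g^2 * H^2 * T / (32 * pi)
P = 1025 * 9.81^2 * 5.85^2 * 4.2 / (32 * pi)
P = 1025 * 96.2361 * 34.2225 * 4.2 / 100.53096
P = 141033.75 W/m

141033.75


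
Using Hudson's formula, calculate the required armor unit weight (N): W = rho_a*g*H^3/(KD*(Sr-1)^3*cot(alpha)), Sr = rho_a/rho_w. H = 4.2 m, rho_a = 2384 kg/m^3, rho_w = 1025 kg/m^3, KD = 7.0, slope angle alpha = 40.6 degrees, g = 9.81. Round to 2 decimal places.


Sr = rho_a / rho_w = 2384 / 1025 = 2.325854
(Sr - 1) = 1.325854
(Sr - 1)^3 = 2.330702
cot(40.6) = 1 / tan(40.6) = 1 / 0.857104 = 1.166720
Numerator = 2384 * 9.81 * 4.2^3 = 1732699.0195
Denominator = 7.0 * 2.330702 * 1.166720 = 19.034938
W = 1732699.0195 / 19.034938
W = 91027.30 N

91027.30


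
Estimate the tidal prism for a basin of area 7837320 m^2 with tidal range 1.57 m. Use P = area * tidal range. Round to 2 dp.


Tidal prism = Area * Tidal range
P = 7837320 * 1.57
P = 12304592.40 m^3

12304592.40


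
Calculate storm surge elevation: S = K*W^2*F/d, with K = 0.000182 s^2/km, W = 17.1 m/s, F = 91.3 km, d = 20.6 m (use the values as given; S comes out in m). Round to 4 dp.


S = K * W^2 * F / d
W^2 = 17.1^2 = 292.41
S = 0.000182 * 292.41 * 91.3 / 20.6
Numerator = 0.000182 * 292.41 * 91.3 = 4.858860
S = 4.858860 / 20.6 = 0.2359 m

0.2359


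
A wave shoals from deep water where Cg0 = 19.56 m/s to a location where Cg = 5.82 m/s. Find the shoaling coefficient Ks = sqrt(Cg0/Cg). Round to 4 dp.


Ks = sqrt(Cg0 / Cg)
Ks = sqrt(19.56 / 5.82)
Ks = sqrt(3.3608)
Ks = 1.8333

1.8333


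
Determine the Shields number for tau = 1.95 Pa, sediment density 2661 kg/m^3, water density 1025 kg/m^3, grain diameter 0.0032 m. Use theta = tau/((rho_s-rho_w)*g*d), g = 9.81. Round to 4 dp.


theta = tau / ((rho_s - rho_w) * g * d)
rho_s - rho_w = 2661 - 1025 = 1636
Denominator = 1636 * 9.81 * 0.0032 = 51.357312
theta = 1.95 / 51.357312
theta = 0.0380

0.0380


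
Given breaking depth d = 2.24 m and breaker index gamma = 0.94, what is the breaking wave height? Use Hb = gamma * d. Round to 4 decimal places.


Hb = gamma * d
Hb = 0.94 * 2.24
Hb = 2.1056 m

2.1056


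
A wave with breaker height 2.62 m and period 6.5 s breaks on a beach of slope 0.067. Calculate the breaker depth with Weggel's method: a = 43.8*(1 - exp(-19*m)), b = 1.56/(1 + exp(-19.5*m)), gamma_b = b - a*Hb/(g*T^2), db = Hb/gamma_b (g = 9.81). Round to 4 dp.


a = 43.8 * (1 - exp(-19 * m))
exp(-19 * 0.067) = exp(-1.2730) = 0.279990
a = 43.8 * (1 - 0.279990) = 31.536421
b = 1.56 / (1 + exp(-19.5 * m))
exp(-19.5 * 0.067) = exp(-1.3065) = 0.270766
b = 1.56 / (1 + 0.270766) = 1.227606
Hb / (g * T^2) = 2.62 / (9.81 * 6.5^2) = 2.62 / 414.4725 = 0.00632129
gamma_b = b - a * Hb/(g*T^2) = 1.227606 - 31.536421 * 0.00632129 = 1.028255
db = Hb / gamma_b = 2.62 / 1.028255
db = 2.5480 m

2.5480


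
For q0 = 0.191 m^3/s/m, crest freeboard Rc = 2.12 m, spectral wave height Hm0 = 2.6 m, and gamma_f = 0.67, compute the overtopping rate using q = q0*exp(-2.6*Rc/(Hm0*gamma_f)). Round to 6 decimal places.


q = q0 * exp(-2.6 * Rc / (Hm0 * gamma_f))
Exponent = -2.6 * 2.12 / (2.6 * 0.67)
= -2.6 * 2.12 / 1.7420
= -3.164179
exp(-3.164179) = 0.042249
q = 0.191 * 0.042249
q = 0.008070 m^3/s/m

0.008070


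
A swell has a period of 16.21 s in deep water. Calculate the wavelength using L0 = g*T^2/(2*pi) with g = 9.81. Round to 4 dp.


L0 = g * T^2 / (2 * pi)
L0 = 9.81 * 16.21^2 / (2 * pi)
L0 = 9.81 * 262.7641 / 6.28319
L0 = 2577.7158 / 6.28319
L0 = 410.2562 m

410.2562


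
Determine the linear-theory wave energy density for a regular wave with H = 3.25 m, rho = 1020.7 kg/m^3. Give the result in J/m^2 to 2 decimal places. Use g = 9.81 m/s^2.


E = (1/8) * rho * g * H^2
E = (1/8) * 1020.7 * 9.81 * 3.25^2
E = 0.125 * 1020.7 * 9.81 * 10.5625
E = 13220.38 J/m^2

13220.38


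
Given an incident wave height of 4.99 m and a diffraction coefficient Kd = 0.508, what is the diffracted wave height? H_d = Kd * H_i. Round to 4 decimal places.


H_d = Kd * H_i
H_d = 0.508 * 4.99
H_d = 2.5349 m

2.5349


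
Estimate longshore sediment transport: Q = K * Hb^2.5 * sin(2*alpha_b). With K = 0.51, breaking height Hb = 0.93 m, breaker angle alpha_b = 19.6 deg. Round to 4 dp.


Q = K * Hb^2.5 * sin(2 * alpha_b)
Hb^2.5 = 0.93^2.5 = 0.834079
sin(2 * 19.6) = sin(39.2) = 0.632029
Q = 0.51 * 0.834079 * 0.632029
Q = 0.2689 m^3/s

0.2689


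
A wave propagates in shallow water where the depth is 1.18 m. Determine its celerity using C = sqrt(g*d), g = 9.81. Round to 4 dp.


Using the shallow-water approximation:
C = sqrt(g * d) = sqrt(9.81 * 1.18)
C = sqrt(11.5758)
C = 3.4023 m/s

3.4023


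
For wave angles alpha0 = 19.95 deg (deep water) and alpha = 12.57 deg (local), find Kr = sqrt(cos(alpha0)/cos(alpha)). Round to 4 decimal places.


Kr = sqrt(cos(alpha0) / cos(alpha))
cos(19.95) = 0.939991
cos(12.57) = 0.976031
Kr = sqrt(0.939991 / 0.976031)
Kr = sqrt(0.963075)
Kr = 0.9814

0.9814


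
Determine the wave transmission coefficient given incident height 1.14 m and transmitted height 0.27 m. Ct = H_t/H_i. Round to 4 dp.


Ct = H_t / H_i
Ct = 0.27 / 1.14
Ct = 0.2368

0.2368


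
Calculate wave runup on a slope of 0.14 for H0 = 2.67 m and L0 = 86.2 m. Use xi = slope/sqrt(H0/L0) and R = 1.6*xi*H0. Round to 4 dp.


xi = slope / sqrt(H0/L0)
H0/L0 = 2.67/86.2 = 0.030974
sqrt(0.030974) = 0.175996
xi = 0.14 / 0.175996 = 0.795474
R = 1.6 * xi * H0 = 1.6 * 0.795474 * 2.67
R = 3.3983 m

3.3983


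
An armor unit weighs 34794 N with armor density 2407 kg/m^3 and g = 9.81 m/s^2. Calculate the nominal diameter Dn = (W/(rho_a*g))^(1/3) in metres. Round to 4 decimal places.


V = W / (rho_a * g)
V = 34794 / (2407 * 9.81)
V = 34794 / 23612.67
V = 1.473531 m^3
Dn = V^(1/3) = 1.473531^(1/3)
Dn = 1.1379 m

1.1379


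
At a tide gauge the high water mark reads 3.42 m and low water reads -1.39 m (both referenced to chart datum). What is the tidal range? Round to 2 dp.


Tidal range = High water - Low water
Tidal range = 3.42 - (-1.39)
Tidal range = 4.81 m

4.81


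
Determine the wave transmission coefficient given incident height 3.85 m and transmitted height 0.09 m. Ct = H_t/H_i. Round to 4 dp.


Ct = H_t / H_i
Ct = 0.09 / 3.85
Ct = 0.0234

0.0234


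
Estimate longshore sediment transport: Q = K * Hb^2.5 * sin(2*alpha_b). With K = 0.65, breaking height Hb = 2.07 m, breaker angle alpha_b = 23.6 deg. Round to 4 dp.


Q = K * Hb^2.5 * sin(2 * alpha_b)
Hb^2.5 = 2.07^2.5 = 6.164898
sin(2 * 23.6) = sin(47.2) = 0.733730
Q = 0.65 * 6.164898 * 0.733730
Q = 2.9402 m^3/s

2.9402


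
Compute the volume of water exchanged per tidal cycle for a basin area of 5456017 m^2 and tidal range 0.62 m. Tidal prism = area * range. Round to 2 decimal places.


Tidal prism = Area * Tidal range
P = 5456017 * 0.62
P = 3382730.54 m^3

3382730.54


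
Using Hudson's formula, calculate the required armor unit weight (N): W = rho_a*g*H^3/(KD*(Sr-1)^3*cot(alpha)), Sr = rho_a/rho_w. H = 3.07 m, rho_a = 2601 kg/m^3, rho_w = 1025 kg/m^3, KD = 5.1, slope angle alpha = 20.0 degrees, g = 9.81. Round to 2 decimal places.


Sr = rho_a / rho_w = 2601 / 1025 = 2.537561
(Sr - 1) = 1.537561
(Sr - 1)^3 = 3.634938
cot(20.0) = 1 / tan(20.0) = 1 / 0.363970 = 2.747477
Numerator = 2601 * 9.81 * 3.07^3 = 738285.7500
Denominator = 5.1 * 3.634938 * 2.747477 = 50.933246
W = 738285.7500 / 50.933246
W = 14495.16 N

14495.16


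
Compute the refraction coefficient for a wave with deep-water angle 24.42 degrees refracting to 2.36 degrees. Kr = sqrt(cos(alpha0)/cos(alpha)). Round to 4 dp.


Kr = sqrt(cos(alpha0) / cos(alpha))
cos(24.42) = 0.910539
cos(2.36) = 0.999152
Kr = sqrt(0.910539 / 0.999152)
Kr = sqrt(0.911312)
Kr = 0.9546

0.9546


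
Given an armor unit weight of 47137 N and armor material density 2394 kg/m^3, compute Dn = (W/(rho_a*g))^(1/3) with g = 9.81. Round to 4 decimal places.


V = W / (rho_a * g)
V = 47137 / (2394 * 9.81)
V = 47137 / 23485.14
V = 2.007099 m^3
Dn = V^(1/3) = 2.007099^(1/3)
Dn = 1.2614 m

1.2614


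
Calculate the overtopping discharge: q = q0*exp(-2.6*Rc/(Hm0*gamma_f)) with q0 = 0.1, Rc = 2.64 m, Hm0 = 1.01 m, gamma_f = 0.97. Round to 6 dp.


q = q0 * exp(-2.6 * Rc / (Hm0 * gamma_f))
Exponent = -2.6 * 2.64 / (1.01 * 0.97)
= -2.6 * 2.64 / 0.9797
= -7.006226
exp(-7.006226) = 0.000906
q = 0.1 * 0.000906
q = 0.000091 m^3/s/m

0.000091


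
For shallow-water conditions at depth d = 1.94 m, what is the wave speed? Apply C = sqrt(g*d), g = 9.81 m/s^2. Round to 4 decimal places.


Using the shallow-water approximation:
C = sqrt(g * d) = sqrt(9.81 * 1.94)
C = sqrt(19.0314)
C = 4.3625 m/s

4.3625


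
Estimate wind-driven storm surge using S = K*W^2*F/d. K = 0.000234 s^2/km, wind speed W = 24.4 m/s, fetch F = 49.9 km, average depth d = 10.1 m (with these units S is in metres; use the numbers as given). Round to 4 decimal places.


S = K * W^2 * F / d
W^2 = 24.4^2 = 595.36
S = 0.000234 * 595.36 * 49.9 / 10.1
Numerator = 0.000234 * 595.36 * 49.9 = 6.951781
S = 6.951781 / 10.1 = 0.6883 m

0.6883


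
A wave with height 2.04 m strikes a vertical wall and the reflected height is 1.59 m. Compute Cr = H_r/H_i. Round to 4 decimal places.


Cr = H_r / H_i
Cr = 1.59 / 2.04
Cr = 0.7794

0.7794


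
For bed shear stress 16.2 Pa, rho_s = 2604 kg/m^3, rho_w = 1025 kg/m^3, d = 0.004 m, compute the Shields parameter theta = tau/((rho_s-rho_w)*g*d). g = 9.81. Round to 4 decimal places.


theta = tau / ((rho_s - rho_w) * g * d)
rho_s - rho_w = 2604 - 1025 = 1579
Denominator = 1579 * 9.81 * 0.004 = 61.959960
theta = 16.2 / 61.959960
theta = 0.2615

0.2615


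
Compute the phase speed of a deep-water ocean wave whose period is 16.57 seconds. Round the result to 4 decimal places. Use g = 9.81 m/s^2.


We use the deep-water celerity formula:
C = g * T / (2 * pi)
C = 9.81 * 16.57 / (2 * 3.14159...)
C = 162.551700 / 6.283185
C = 25.8709 m/s

25.8709


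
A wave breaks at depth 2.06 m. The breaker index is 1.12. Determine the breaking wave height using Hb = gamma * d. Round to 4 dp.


Hb = gamma * d
Hb = 1.12 * 2.06
Hb = 2.3072 m

2.3072


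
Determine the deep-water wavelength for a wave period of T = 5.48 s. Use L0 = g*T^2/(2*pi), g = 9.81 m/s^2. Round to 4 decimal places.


L0 = g * T^2 / (2 * pi)
L0 = 9.81 * 5.48^2 / (2 * pi)
L0 = 9.81 * 30.0304 / 6.28319
L0 = 294.5982 / 6.28319
L0 = 46.8868 m

46.8868


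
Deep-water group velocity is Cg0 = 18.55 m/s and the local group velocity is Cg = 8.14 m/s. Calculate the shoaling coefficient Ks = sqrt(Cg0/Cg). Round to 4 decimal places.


Ks = sqrt(Cg0 / Cg)
Ks = sqrt(18.55 / 8.14)
Ks = sqrt(2.2789)
Ks = 1.5096

1.5096


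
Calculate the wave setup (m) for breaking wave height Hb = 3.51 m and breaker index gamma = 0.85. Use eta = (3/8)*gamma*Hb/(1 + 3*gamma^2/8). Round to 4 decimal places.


eta = (3/8) * gamma * Hb / (1 + 3*gamma^2/8)
Numerator = (3/8) * 0.85 * 3.51 = 1.118812
Denominator = 1 + 3*0.85^2/8 = 1 + 0.270938 = 1.270938
eta = 1.118812 / 1.270938
eta = 0.8803 m

0.8803


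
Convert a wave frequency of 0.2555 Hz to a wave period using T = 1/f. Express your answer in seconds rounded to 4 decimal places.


T = 1 / f
T = 1 / 0.2555
T = 3.9139 s

3.9139


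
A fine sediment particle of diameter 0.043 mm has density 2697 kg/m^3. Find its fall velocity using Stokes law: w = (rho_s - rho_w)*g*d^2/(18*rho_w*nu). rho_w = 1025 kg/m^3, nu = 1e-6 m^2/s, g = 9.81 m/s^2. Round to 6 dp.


w = (rho_s - rho_w) * g * d^2 / (18 * rho_w * nu)
d = 0.043 mm = 0.000043 m
rho_s - rho_w = 2697 - 1025 = 1672
Numerator = 1672 * 9.81 * (0.000043)^2 = 0.000030327890
Denominator = 18 * 1025 * 1e-6 = 0.018450
w = 0.001644 m/s

0.001644


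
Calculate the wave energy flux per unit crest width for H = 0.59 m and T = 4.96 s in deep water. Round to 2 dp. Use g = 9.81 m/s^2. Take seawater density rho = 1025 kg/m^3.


P = rho * g^2 * H^2 * T / (32 * pi)
P = 1025 * 9.81^2 * 0.59^2 * 4.96 / (32 * pi)
P = 1025 * 96.2361 * 0.3481 * 4.96 / 100.53096
P = 1694.13 W/m

1694.13


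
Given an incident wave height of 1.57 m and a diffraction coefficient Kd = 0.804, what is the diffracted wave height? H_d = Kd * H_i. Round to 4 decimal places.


H_d = Kd * H_i
H_d = 0.804 * 1.57
H_d = 1.2623 m

1.2623


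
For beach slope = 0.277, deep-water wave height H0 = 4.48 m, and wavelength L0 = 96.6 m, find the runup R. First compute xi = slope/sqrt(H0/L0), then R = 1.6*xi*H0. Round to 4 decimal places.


xi = slope / sqrt(H0/L0)
H0/L0 = 4.48/96.6 = 0.046377
sqrt(0.046377) = 0.215353
xi = 0.277 / 0.215353 = 1.286262
R = 1.6 * xi * H0 = 1.6 * 1.286262 * 4.48
R = 9.2199 m

9.2199


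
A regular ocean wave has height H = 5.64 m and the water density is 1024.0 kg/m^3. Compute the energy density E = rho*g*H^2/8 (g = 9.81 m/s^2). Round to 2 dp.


E = (1/8) * rho * g * H^2
E = (1/8) * 1024.0 * 9.81 * 5.64^2
E = 0.125 * 1024.0 * 9.81 * 31.8096
E = 39942.68 J/m^2

39942.68


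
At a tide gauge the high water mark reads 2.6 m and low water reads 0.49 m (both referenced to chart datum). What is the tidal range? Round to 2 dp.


Tidal range = High water - Low water
Tidal range = 2.6 - (0.49)
Tidal range = 2.11 m

2.11
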